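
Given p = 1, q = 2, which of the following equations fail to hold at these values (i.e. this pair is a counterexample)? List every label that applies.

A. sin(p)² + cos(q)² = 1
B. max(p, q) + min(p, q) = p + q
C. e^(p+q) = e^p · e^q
A

Evaluating each claim at the given values:
A. LHS = cos(2)² + sin(1)² ≈ 0.8813, RHS = 1 → fails here (LHS ≠ RHS)
B. LHS = 3, RHS = 3 → holds here (LHS = RHS)
C. LHS = e^3 ≈ 20.09, RHS = e^3 ≈ 20.09 → holds here (LHS = RHS)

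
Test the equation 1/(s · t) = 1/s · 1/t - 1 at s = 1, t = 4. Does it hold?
Substituting s = 1, t = 4:

LHS = 1/(1 · 4) = 1/4
RHS = 1/1 · 1/4 - 1 = -3/4

LHS ≠ RHS, so the equation does not hold at this point.

Answer: Fails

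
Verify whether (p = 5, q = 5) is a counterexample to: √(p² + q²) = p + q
Yes

Substituting p = 5, q = 5:
LHS = √(5² + 5²) = 5·√(2) ≈ 7.071
RHS = 5 + 5 = 10

Since LHS ≠ RHS, this pair disproves the claim.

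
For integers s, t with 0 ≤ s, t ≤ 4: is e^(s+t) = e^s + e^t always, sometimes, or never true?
The claim fails for every pair in the range. For instance at (s, t) = (4, 1): LHS = e^5 ≈ 148.4, RHS = e + e^4 ≈ 57.32.

Answer: Never true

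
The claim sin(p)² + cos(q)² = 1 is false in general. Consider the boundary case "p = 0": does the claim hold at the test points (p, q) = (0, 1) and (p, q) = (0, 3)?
No, fails at both test points

At (0, 1): LHS = cos(1)² ≈ 0.2919 ≠ RHS = 1
At (0, 3): LHS = cos(3)² ≈ 0.9801 ≠ RHS = 1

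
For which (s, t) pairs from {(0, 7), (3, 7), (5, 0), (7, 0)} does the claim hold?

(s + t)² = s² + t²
Testing each pair:
(0, 7): LHS = 49, RHS = 49 → holds
(3, 7): LHS = 100, RHS = 58 → fails
(5, 0): LHS = 25, RHS = 25 → holds
(7, 0): LHS = 49, RHS = 49 → holds

3 of 4 pairs satisfy the claim.

Answer: (0, 7), (5, 0), (7, 0)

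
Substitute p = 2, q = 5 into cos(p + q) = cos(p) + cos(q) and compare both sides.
LHS = cos(2 + 5) = cos(7) ≈ 0.7539
RHS = cos(2) + cos(5) ≈ -0.1325

LHS ≠ RHS (they differ by about 0.8864), so the equation does not hold here.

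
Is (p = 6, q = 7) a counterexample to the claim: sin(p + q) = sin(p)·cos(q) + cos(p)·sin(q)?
Substituting p = 6, q = 7:
LHS = sin(6 + 7) = sin(13) ≈ 0.4202
RHS = sin(6)·cos(7) + cos(6)·sin(7) = sin(6)·cos(7) + sin(7)·cos(6) ≈ 0.4202

The sides agree, so this pair does not disprove the claim.

Answer: No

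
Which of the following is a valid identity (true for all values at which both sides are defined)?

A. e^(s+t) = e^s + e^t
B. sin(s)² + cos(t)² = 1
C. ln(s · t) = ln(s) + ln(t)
C

A: fails at (4, 5) — LHS = e^9 ≈ 8103, RHS = e^4 + e^5 ≈ 203.
B: fails at (4, 5) — LHS = cos(5)² + sin(4)² ≈ 0.6532, RHS = 1.
C: holds — e.g. at (3, 3), both sides equal ln(9) ≈ 2.197.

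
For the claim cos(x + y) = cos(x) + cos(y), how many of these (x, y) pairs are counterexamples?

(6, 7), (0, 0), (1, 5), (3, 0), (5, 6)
5

Testing each pair:
(6, 7): LHS = cos(13) ≈ 0.9074, RHS = cos(7) + cos(6) ≈ 1.714 → counterexample
(0, 0): LHS = 1, RHS = 2 → counterexample
(1, 5): LHS = cos(6) ≈ 0.9602, RHS = cos(5) + cos(1) ≈ 0.824 → counterexample
(3, 0): LHS = cos(3) ≈ -0.99, RHS = cos(3) + 1 ≈ 0.01001 → counterexample
(5, 6): LHS = cos(11) ≈ 0.004426, RHS = cos(5) + cos(6) ≈ 1.244 → counterexample

That makes 5 counterexamples.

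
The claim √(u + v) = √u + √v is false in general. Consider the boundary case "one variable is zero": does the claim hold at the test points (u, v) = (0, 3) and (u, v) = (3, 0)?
Yes, holds at both test points

At (0, 3): LHS = √(3) ≈ 1.732, RHS = √(3) ≈ 1.732 → equal
At (3, 0): LHS = √(3) ≈ 1.732, RHS = √(3) ≈ 1.732 → equal

So the claim does hold at both of these boundary points, even though it is not an identity.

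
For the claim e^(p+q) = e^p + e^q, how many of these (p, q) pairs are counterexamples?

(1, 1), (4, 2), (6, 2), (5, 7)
4

Testing each pair:
(1, 1): LHS = e^2 ≈ 7.389, RHS = 2·e ≈ 5.437 → counterexample
(4, 2): LHS = e^6 ≈ 403.4, RHS = e^2 + e^4 ≈ 61.99 → counterexample
(6, 2): LHS = e^8 ≈ 2981, RHS = e^2 + e^6 ≈ 410.8 → counterexample
(5, 7): LHS = e^12 ≈ 162754.8, RHS = e^5 + e^7 ≈ 1245 → counterexample

That makes 4 counterexamples.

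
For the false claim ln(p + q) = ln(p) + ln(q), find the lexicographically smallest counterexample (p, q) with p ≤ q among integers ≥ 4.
(p, q) = (4, 4)

Substituting (4, 4) into the claim:
LHS = ln(4 + 4) = ln(8) ≈ 2.079
RHS = ln(4) + ln(4) = 2·ln(4) ≈ 2.773

Since LHS ≠ RHS, this pair disproves the claim, and no lexicographically smaller pair (p ≤ q, integers ≥ 4) does.

For instance (9, 11) is also a counterexample (LHS = ln(20) ≈ 2.996, RHS = ln(9) + ln(11) ≈ 4.595), but it's lexicographically larger.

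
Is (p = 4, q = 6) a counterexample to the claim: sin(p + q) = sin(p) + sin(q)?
Yes

Substituting p = 4, q = 6:
LHS = sin(4 + 6) = sin(10) ≈ -0.544
RHS = sin(4) + sin(6) ≈ -1.036

Since LHS ≠ RHS, this pair disproves the claim.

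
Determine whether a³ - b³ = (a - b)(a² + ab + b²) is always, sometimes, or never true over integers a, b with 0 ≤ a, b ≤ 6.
Always true

The identity holds for every pair in the range. For instance at (a, b) = (6, 5): both sides equal 91.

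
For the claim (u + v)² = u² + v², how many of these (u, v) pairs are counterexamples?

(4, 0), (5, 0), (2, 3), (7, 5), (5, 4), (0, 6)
Testing each pair:
(4, 0): LHS = 16, RHS = 16 → satisfies claim
(5, 0): LHS = 25, RHS = 25 → satisfies claim
(2, 3): LHS = 25, RHS = 13 → counterexample
(7, 5): LHS = 144, RHS = 74 → counterexample
(5, 4): LHS = 81, RHS = 41 → counterexample
(0, 6): LHS = 36, RHS = 36 → satisfies claim

That makes 3 counterexamples.

Answer: 3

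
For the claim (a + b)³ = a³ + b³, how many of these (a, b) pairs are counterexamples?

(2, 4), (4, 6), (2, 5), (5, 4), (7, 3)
Testing each pair:
(2, 4): LHS = 216, RHS = 72 → counterexample
(4, 6): LHS = 1000, RHS = 280 → counterexample
(2, 5): LHS = 343, RHS = 133 → counterexample
(5, 4): LHS = 729, RHS = 189 → counterexample
(7, 3): LHS = 1000, RHS = 370 → counterexample

That makes 5 counterexamples.

Answer: 5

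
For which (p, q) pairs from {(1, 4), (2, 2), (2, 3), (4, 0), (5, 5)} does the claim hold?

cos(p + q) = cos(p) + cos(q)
None

Testing each pair:
(1, 4): LHS = cos(5) ≈ 0.2837, RHS = cos(4) + cos(1) ≈ -0.1133 → fails
(2, 2): LHS = cos(4) ≈ -0.6536, RHS = 2·cos(2) ≈ -0.8323 → fails
(2, 3): LHS = cos(5) ≈ 0.2837, RHS = cos(3) + cos(2) ≈ -1.406 → fails
(4, 0): LHS = cos(4) ≈ -0.6536, RHS = cos(4) + 1 ≈ 0.3464 → fails
(5, 5): LHS = cos(10) ≈ -0.8391, RHS = 2·cos(5) ≈ 0.5673 → fails

No pair satisfies the claim.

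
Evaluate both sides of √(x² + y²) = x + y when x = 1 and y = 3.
LHS = √(1² + 3²) = √(10) ≈ 3.162
RHS = 1 + 3 = 4

LHS ≠ RHS (they differ by about 0.8377), so the equation does not hold here.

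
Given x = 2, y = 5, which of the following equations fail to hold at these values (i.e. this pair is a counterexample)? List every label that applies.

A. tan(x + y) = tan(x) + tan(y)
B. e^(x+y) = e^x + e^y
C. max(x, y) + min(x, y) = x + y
A, B

Evaluating each claim at the given values:
A. LHS = tan(7) ≈ 0.8714, RHS = tan(5) + tan(2) ≈ -5.566 → fails here (LHS ≠ RHS)
B. LHS = e^7 ≈ 1097, RHS = e^2 + e^5 ≈ 155.8 → fails here (LHS ≠ RHS)
C. LHS = 7, RHS = 7 → holds here (LHS = RHS)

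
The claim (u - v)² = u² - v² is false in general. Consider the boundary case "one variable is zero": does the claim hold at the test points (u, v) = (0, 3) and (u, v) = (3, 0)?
At (0, 3): LHS = 9 ≠ RHS = -9
At (3, 0): LHS = 9, RHS = 9 → equal

Answer: Only at (3, 0)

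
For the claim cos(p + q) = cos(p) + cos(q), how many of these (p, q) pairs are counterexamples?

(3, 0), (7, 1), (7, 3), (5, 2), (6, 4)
5

Testing each pair:
(3, 0): LHS = cos(3) ≈ -0.99, RHS = cos(3) + 1 ≈ 0.01001 → counterexample
(7, 1): LHS = cos(8) ≈ -0.1455, RHS = cos(1) + cos(7) ≈ 1.294 → counterexample
(7, 3): LHS = cos(10) ≈ -0.8391, RHS = cos(3) + cos(7) ≈ -0.2361 → counterexample
(5, 2): LHS = cos(7) ≈ 0.7539, RHS = cos(2) + cos(5) ≈ -0.1325 → counterexample
(6, 4): LHS = cos(10) ≈ -0.8391, RHS = cos(4) + cos(6) ≈ 0.3065 → counterexample

That makes 5 counterexamples.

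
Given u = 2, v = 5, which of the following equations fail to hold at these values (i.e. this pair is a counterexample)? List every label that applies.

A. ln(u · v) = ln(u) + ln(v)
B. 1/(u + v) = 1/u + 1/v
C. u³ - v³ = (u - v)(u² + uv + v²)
Evaluating each claim at the given values:
A. LHS = ln(10) ≈ 2.303, RHS = ln(2) + ln(5) ≈ 2.303 → holds here (LHS = RHS)
B. LHS = 1/7, RHS = 7/10 → fails here (LHS ≠ RHS)
C. LHS = -117, RHS = -117 → holds here (LHS = RHS)

Answer: B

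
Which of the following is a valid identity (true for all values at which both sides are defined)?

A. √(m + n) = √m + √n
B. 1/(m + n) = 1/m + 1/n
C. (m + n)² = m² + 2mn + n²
C

A: fails at (2, 2) — LHS = 2, RHS = 2·√(2) ≈ 2.828.
B: fails at (2, 4) — LHS = 1/6, RHS = 3/4.
C: holds — e.g. at (1, 4), both sides equal 25.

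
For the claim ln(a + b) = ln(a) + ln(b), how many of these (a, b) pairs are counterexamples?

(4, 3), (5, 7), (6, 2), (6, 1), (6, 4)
Testing each pair:
(4, 3): LHS = ln(7) ≈ 1.946, RHS = ln(3) + ln(4) ≈ 2.485 → counterexample
(5, 7): LHS = ln(12) ≈ 2.485, RHS = ln(5) + ln(7) ≈ 3.555 → counterexample
(6, 2): LHS = ln(8) ≈ 2.079, RHS = ln(2) + ln(6) ≈ 2.485 → counterexample
(6, 1): LHS = ln(7) ≈ 1.946, RHS = ln(6) ≈ 1.792 → counterexample
(6, 4): LHS = ln(10) ≈ 2.303, RHS = ln(4) + ln(6) ≈ 3.178 → counterexample

That makes 5 counterexamples.

Answer: 5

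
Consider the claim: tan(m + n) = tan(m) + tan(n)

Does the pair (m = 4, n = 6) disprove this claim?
Substituting m = 4, n = 6:
LHS = tan(4 + 6) = tan(10) ≈ 0.6484
RHS = tan(4) + tan(6) ≈ 0.8668

Since LHS ≠ RHS, this pair disproves the claim.

Answer: Yes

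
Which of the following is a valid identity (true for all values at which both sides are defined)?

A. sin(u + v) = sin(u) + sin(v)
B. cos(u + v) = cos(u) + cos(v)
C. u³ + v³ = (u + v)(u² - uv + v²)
A: fails at (2, 3) — LHS = sin(5) ≈ -0.9589, RHS = sin(3) + sin(2) ≈ 1.05.
B: fails at (2, 4) — LHS = cos(6) ≈ 0.9602, RHS = cos(4) + cos(2) ≈ -1.07.
C: holds — e.g. at (1, 5), both sides equal 126.

Answer: C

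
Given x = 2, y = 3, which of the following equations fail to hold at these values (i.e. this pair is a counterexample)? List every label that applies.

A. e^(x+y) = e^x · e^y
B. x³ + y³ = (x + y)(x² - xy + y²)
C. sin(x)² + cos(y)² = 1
C

Evaluating each claim at the given values:
A. LHS = e^5 ≈ 148.4, RHS = e^5 ≈ 148.4 → holds here (LHS = RHS)
B. LHS = 35, RHS = 35 → holds here (LHS = RHS)
C. LHS = sin(2)² + cos(3)² ≈ 1.807, RHS = 1 → fails here (LHS ≠ RHS)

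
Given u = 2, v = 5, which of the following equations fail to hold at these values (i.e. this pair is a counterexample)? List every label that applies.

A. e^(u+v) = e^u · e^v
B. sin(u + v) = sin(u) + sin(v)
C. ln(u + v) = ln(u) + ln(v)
B, C

Evaluating each claim at the given values:
A. LHS = e^7 ≈ 1097, RHS = e^7 ≈ 1097 → holds here (LHS = RHS)
B. LHS = sin(7) ≈ 0.657, RHS = sin(5) + sin(2) ≈ -0.04963 → fails here (LHS ≠ RHS)
C. LHS = ln(7) ≈ 1.946, RHS = ln(2) + ln(5) ≈ 2.303 → fails here (LHS ≠ RHS)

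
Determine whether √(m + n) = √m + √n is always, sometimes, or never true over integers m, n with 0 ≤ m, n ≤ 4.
It holds at (m, n) = (1, 0) (both sides equal 1), but fails at (m, n) = (4, 2) (LHS = √(6) ≈ 2.449, RHS = √(2) + 2 ≈ 3.414).

Answer: Sometimes true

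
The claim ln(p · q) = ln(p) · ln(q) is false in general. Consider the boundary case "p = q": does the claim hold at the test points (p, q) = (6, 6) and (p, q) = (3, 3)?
No, fails at both test points

At (6, 6): LHS = ln(36) ≈ 3.584 ≠ RHS = ln(6)² ≈ 3.21
At (3, 3): LHS = ln(9) ≈ 2.197 ≠ RHS = ln(3)² ≈ 1.207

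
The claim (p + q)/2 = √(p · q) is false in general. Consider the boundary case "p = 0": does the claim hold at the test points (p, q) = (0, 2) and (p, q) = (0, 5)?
At (0, 2): LHS = 1 ≠ RHS = 0
At (0, 5): LHS = 5/2 ≠ RHS = 0

Answer: No, fails at both test points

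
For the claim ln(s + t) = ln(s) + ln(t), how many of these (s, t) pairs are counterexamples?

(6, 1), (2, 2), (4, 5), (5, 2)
Testing each pair:
(6, 1): LHS = ln(7) ≈ 1.946, RHS = ln(6) ≈ 1.792 → counterexample
(2, 2): LHS = ln(4) ≈ 1.386, RHS = 2·ln(2) ≈ 1.386 → satisfies claim
(4, 5): LHS = ln(9) ≈ 2.197, RHS = ln(4) + ln(5) ≈ 2.996 → counterexample
(5, 2): LHS = ln(7) ≈ 1.946, RHS = ln(2) + ln(5) ≈ 2.303 → counterexample

That makes 3 counterexamples.

Answer: 3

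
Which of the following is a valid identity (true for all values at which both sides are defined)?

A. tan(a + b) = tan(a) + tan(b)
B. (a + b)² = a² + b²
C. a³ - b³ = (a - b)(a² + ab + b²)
C

A: fails at (2, 5) — LHS = tan(7) ≈ 0.8714, RHS = tan(5) + tan(2) ≈ -5.566.
B: fails at (3, 5) — LHS = 64, RHS = 34.
C: holds — e.g. at (2, 3), both sides equal -19.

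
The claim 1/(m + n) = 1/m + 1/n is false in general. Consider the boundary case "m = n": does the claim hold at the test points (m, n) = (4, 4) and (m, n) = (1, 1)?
At (4, 4): LHS = 1/8 ≠ RHS = 1/2
At (1, 1): LHS = 1/2 ≠ RHS = 2

Answer: No, fails at both test points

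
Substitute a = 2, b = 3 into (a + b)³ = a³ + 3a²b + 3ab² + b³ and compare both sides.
LHS = (2 + 3)³ = 125
RHS = 2³ + 3·2²·3 + 3·2·3² + 3³ = 125

LHS = RHS: the two sides agree.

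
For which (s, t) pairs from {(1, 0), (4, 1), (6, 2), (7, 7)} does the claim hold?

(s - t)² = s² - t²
Testing each pair:
(1, 0): LHS = 1, RHS = 1 → holds
(4, 1): LHS = 9, RHS = 15 → fails
(6, 2): LHS = 16, RHS = 32 → fails
(7, 7): LHS = 0, RHS = 0 → holds

2 of 4 pairs satisfy the claim.

Answer: (1, 0), (7, 7)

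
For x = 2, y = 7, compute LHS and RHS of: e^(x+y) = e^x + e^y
LHS = e^(2+7) = e^9 ≈ 8103
RHS = e^2 + e^7 ≈ 1104

LHS ≠ RHS (they differ by about 6999), so the equation does not hold here.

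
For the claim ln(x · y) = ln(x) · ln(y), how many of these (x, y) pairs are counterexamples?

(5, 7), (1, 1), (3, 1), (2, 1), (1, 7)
4

Testing each pair:
(5, 7): LHS = ln(35) ≈ 3.555, RHS = ln(5)·ln(7) ≈ 3.132 → counterexample
(1, 1): LHS = 0, RHS = 0 → satisfies claim
(3, 1): LHS = ln(3) ≈ 1.099, RHS = 0 → counterexample
(2, 1): LHS = ln(2) ≈ 0.6931, RHS = 0 → counterexample
(1, 7): LHS = ln(7) ≈ 1.946, RHS = 0 → counterexample

That makes 4 counterexamples.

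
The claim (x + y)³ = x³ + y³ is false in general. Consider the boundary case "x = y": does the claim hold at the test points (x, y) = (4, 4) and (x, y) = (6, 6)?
At (4, 4): LHS = 512 ≠ RHS = 128
At (6, 6): LHS = 1728 ≠ RHS = 432

Answer: No, fails at both test points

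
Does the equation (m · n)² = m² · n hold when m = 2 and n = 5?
Substituting m = 2, n = 5:

LHS = (2 · 5)² = 100
RHS = 2² · 5 = 20

LHS ≠ RHS, so the equation does not hold at this point.

Answer: Fails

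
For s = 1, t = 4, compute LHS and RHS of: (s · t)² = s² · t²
LHS = (1 · 4)² = 16
RHS = 1² · 4² = 16

LHS = RHS: the two sides agree.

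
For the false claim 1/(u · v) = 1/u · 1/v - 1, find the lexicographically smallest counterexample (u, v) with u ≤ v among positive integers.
(u, v) = (1, 1)

Substituting (1, 1) into the claim:
LHS = 1/(1 · 1) = 1
RHS = 1/1 · 1/1 - 1 = 0

Since LHS ≠ RHS, this pair disproves the claim, and no lexicographically smaller pair (u ≤ v, positive integers) does.

For instance (6, 8) is also a counterexample (LHS = 1/48, RHS = -47/48), but it's lexicographically larger.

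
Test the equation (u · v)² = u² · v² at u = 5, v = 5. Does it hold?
Holds

Substituting u = 5, v = 5:

LHS = (5 · 5)² = 625
RHS = 5² · 5² = 625

LHS = RHS, so the equation holds at this point.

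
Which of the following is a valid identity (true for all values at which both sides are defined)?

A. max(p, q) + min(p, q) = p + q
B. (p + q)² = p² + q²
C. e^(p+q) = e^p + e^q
A: holds — e.g. at (2, 4), both sides equal 6.
B: fails at (1, 2) — LHS = 9, RHS = 5.
C: fails at (5, 5) — LHS = e^10 ≈ 22026.5, RHS = 2·e^5 ≈ 296.8.

Answer: A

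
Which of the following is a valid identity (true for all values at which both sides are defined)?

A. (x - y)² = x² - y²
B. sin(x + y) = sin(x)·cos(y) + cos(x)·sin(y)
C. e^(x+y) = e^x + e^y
B

A: fails at (4, 5) — LHS = 1, RHS = -9.
B: holds — e.g. at (2, 5), both sides equal sin(7) ≈ 0.657.
C: fails at (1, 2) — LHS = e^3 ≈ 20.09, RHS = e + e^2 ≈ 10.11.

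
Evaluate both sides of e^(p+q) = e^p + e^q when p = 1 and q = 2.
LHS = e^(1+2) = e^3 ≈ 20.09
RHS = e^1 + e^2 = e + e^2 ≈ 10.11

LHS ≠ RHS (they differ by about 9.978), so the equation does not hold here.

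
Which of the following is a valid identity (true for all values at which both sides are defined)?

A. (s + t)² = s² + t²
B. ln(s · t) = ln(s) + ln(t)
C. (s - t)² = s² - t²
A: fails at (4, 5) — LHS = 81, RHS = 41.
B: holds — e.g. at (3, 7), both sides equal ln(21) ≈ 3.045.
C: fails at (2, 7) — LHS = 25, RHS = -45.

Answer: B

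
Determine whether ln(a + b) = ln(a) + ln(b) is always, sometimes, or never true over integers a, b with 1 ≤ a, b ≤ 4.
Sometimes true

It holds at (a, b) = (2, 2) (both sides equal ln(4) ≈ 1.386), but fails at (a, b) = (2, 4) (LHS = ln(6) ≈ 1.792, RHS = ln(2) + ln(4) ≈ 2.079).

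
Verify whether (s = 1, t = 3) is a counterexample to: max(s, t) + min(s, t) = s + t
Substituting s = 1, t = 3:
LHS = max(1, 3) + min(1, 3) = 4
RHS = 1 + 3 = 4

The sides agree, so this pair does not disprove the claim.

Answer: No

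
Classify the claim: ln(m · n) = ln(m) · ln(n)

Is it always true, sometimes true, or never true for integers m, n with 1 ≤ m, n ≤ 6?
Sometimes true

It holds at (m, n) = (1, 1) (both sides equal 0), but fails at (m, n) = (3, 3) (LHS = ln(9) ≈ 2.197, RHS = ln(3)² ≈ 1.207).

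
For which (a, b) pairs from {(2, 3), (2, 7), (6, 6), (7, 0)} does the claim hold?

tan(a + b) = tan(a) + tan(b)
Testing each pair:
(2, 3): LHS = tan(5) ≈ -3.381, RHS = tan(2) + tan(3) ≈ -2.328 → fails
(2, 7): LHS = tan(9) ≈ -0.4523, RHS = tan(2) + tan(7) ≈ -1.314 → fails
(6, 6): LHS = tan(12) ≈ -0.6359, RHS = 2·tan(6) ≈ -0.582 → fails
(7, 0): LHS = tan(7) ≈ 0.8714, RHS = tan(7) ≈ 0.8714 → holds

1 of 4 pairs satisfies the claim.

Answer: (7, 0)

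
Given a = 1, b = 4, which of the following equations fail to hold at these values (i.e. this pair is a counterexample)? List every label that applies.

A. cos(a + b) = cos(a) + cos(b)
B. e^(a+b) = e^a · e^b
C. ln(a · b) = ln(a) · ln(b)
A, C

Evaluating each claim at the given values:
A. LHS = cos(5) ≈ 0.2837, RHS = cos(4) + cos(1) ≈ -0.1133 → fails here (LHS ≠ RHS)
B. LHS = e^5 ≈ 148.4, RHS = e^5 ≈ 148.4 → holds here (LHS = RHS)
C. LHS = ln(4) ≈ 1.386, RHS = 0 → fails here (LHS ≠ RHS)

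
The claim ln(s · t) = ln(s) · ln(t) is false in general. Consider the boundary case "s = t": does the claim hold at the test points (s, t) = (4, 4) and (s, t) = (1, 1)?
Only at (1, 1)

At (4, 4): LHS = ln(16) ≈ 2.773 ≠ RHS = ln(4)² ≈ 1.922
At (1, 1): LHS = 0, RHS = 0 → equal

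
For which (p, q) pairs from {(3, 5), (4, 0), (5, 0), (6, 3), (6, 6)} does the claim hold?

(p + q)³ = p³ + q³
(4, 0), (5, 0)

Testing each pair:
(3, 5): LHS = 512, RHS = 152 → fails
(4, 0): LHS = 64, RHS = 64 → holds
(5, 0): LHS = 125, RHS = 125 → holds
(6, 3): LHS = 729, RHS = 243 → fails
(6, 6): LHS = 1728, RHS = 432 → fails

2 of 5 pairs satisfy the claim.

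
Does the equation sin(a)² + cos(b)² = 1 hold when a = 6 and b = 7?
Fails

Substituting a = 6, b = 7:

LHS = sin(6)² + cos(7)² ≈ 0.6464
RHS = 1

LHS ≠ RHS, so the equation does not hold at this point.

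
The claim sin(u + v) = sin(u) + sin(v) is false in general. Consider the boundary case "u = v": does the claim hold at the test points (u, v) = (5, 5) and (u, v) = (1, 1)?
At (5, 5): LHS = sin(10) ≈ -0.544 ≠ RHS = 2·sin(5) ≈ -1.918
At (1, 1): LHS = sin(2) ≈ 0.9093 ≠ RHS = 2·sin(1) ≈ 1.683

Answer: No, fails at both test points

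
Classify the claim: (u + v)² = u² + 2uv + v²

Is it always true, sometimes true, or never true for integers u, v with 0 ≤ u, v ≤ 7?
Always true

The identity holds for every pair in the range. For instance at (u, v) = (6, 0): both sides equal 36.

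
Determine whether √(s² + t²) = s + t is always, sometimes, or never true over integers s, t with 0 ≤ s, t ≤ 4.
Sometimes true

It holds at (s, t) = (4, 0) (both sides equal 4), but fails at (s, t) = (4, 2) (LHS = 2·√(5) ≈ 4.472, RHS = 6).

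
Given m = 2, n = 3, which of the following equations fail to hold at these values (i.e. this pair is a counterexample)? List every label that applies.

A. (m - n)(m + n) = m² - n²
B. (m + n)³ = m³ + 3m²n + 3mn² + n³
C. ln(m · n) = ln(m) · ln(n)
C

Evaluating each claim at the given values:
A. LHS = -5, RHS = -5 → holds here (LHS = RHS)
B. LHS = 125, RHS = 125 → holds here (LHS = RHS)
C. LHS = ln(6) ≈ 1.792, RHS = ln(2)·ln(3) ≈ 0.7615 → fails here (LHS ≠ RHS)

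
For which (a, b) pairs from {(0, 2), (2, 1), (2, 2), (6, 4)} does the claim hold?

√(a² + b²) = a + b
(0, 2)

Testing each pair:
(0, 2): LHS = 2, RHS = 2 → holds
(2, 1): LHS = √(5) ≈ 2.236, RHS = 3 → fails
(2, 2): LHS = 2·√(2) ≈ 2.828, RHS = 4 → fails
(6, 4): LHS = 2·√(13) ≈ 7.211, RHS = 10 → fails

1 of 4 pairs satisfies the claim.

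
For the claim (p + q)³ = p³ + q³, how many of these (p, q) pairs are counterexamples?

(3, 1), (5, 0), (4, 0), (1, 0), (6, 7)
Testing each pair:
(3, 1): LHS = 64, RHS = 28 → counterexample
(5, 0): LHS = 125, RHS = 125 → satisfies claim
(4, 0): LHS = 64, RHS = 64 → satisfies claim
(1, 0): LHS = 1, RHS = 1 → satisfies claim
(6, 7): LHS = 2197, RHS = 559 → counterexample

That makes 2 counterexamples.

Answer: 2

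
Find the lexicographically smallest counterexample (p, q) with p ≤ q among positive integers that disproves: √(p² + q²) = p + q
Substituting (1, 1) into the claim:
LHS = √(1² + 1²) = √(2) ≈ 1.414
RHS = 1 + 1 = 2

Since LHS ≠ RHS, this pair disproves the claim, and no lexicographically smaller pair (p ≤ q, positive integers) does.

For instance (4, 8) is also a counterexample (LHS = 4·√(5) ≈ 8.944, RHS = 12), but it's lexicographically larger.

Answer: (p, q) = (1, 1)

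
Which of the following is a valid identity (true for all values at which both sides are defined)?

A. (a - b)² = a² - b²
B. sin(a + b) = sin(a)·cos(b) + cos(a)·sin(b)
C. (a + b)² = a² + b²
B

A: fails at (0, 1) — LHS = 1, RHS = -1.
B: holds — e.g. at (5, 5), both sides equal sin(10) ≈ -0.544.
C: fails at (6, 7) — LHS = 169, RHS = 85.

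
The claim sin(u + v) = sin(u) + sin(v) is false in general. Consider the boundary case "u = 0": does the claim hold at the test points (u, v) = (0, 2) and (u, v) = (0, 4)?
At (0, 2): LHS = sin(2) ≈ 0.9093, RHS = sin(2) ≈ 0.9093 → equal
At (0, 4): LHS = sin(4) ≈ -0.7568, RHS = sin(4) ≈ -0.7568 → equal

So the claim does hold at both of these boundary points, even though it is not an identity.

Answer: Yes, holds at both test points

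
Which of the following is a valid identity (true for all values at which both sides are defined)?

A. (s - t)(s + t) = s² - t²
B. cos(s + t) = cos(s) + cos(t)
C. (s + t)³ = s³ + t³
A: holds — e.g. at (0, 1), both sides equal -1.
B: fails at (4, 4) — LHS = cos(8) ≈ -0.1455, RHS = 2·cos(4) ≈ -1.307.
C: fails at (1, 2) — LHS = 27, RHS = 9.

Answer: A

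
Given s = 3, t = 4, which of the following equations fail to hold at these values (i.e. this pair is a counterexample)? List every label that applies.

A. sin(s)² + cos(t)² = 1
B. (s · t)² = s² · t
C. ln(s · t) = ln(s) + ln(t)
A, B

Evaluating each claim at the given values:
A. LHS = sin(3)² + cos(4)² ≈ 0.4472, RHS = 1 → fails here (LHS ≠ RHS)
B. LHS = 144, RHS = 36 → fails here (LHS ≠ RHS)
C. LHS = ln(12) ≈ 2.485, RHS = ln(3) + ln(4) ≈ 2.485 → holds here (LHS = RHS)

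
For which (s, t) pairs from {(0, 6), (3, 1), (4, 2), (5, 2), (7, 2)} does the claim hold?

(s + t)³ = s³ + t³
Testing each pair:
(0, 6): LHS = 216, RHS = 216 → holds
(3, 1): LHS = 64, RHS = 28 → fails
(4, 2): LHS = 216, RHS = 72 → fails
(5, 2): LHS = 343, RHS = 133 → fails
(7, 2): LHS = 729, RHS = 351 → fails

1 of 5 pairs satisfies the claim.

Answer: (0, 6)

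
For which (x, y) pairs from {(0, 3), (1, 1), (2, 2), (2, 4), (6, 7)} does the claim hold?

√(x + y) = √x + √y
(0, 3)

Testing each pair:
(0, 3): LHS = √(3) ≈ 1.732, RHS = √(3) ≈ 1.732 → holds
(1, 1): LHS = √(2) ≈ 1.414, RHS = 2 → fails
(2, 2): LHS = 2, RHS = 2·√(2) ≈ 2.828 → fails
(2, 4): LHS = √(6) ≈ 2.449, RHS = √(2) + 2 ≈ 3.414 → fails
(6, 7): LHS = √(13) ≈ 3.606, RHS = √(6) + √(7) ≈ 5.095 → fails

1 of 5 pairs satisfies the claim.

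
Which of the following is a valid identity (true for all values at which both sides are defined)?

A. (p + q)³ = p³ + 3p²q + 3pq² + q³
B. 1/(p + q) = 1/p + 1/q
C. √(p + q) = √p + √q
A

A: holds — e.g. at (3, 7), both sides equal 1000.
B: fails at (1, 4) — LHS = 1/5, RHS = 5/4.
C: fails at (5, 5) — LHS = √(10) ≈ 3.162, RHS = 2·√(5) ≈ 4.472.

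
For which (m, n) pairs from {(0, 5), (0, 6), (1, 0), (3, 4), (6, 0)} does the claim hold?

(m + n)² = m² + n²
Testing each pair:
(0, 5): LHS = 25, RHS = 25 → holds
(0, 6): LHS = 36, RHS = 36 → holds
(1, 0): LHS = 1, RHS = 1 → holds
(3, 4): LHS = 49, RHS = 25 → fails
(6, 0): LHS = 36, RHS = 36 → holds

4 of 5 pairs satisfy the claim.

Answer: (0, 5), (0, 6), (1, 0), (6, 0)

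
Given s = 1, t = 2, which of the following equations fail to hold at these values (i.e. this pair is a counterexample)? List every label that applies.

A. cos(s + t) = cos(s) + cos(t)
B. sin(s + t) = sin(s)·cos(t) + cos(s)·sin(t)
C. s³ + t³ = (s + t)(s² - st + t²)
A

Evaluating each claim at the given values:
A. LHS = cos(3) ≈ -0.99, RHS = cos(2) + cos(1) ≈ 0.1242 → fails here (LHS ≠ RHS)
B. LHS = sin(3) ≈ 0.1411, RHS = sin(1)·cos(2) + sin(2)·cos(1) ≈ 0.1411 → holds here (LHS = RHS)
C. LHS = 9, RHS = 9 → holds here (LHS = RHS)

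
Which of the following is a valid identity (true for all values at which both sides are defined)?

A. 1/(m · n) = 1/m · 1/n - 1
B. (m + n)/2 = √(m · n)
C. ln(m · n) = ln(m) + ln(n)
A: fails at (3, 4) — LHS = 1/12, RHS = -11/12.
B: fails at (2, 3) — LHS = 5/2, RHS = √(6) ≈ 2.449.
C: holds — e.g. at (4, 6), both sides equal ln(24) ≈ 3.178.

Answer: C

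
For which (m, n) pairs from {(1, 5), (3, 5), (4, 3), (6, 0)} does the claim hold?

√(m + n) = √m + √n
Testing each pair:
(1, 5): LHS = √(6) ≈ 2.449, RHS = 1 + √(5) ≈ 3.236 → fails
(3, 5): LHS = 2·√(2) ≈ 2.828, RHS = √(3) + √(5) ≈ 3.968 → fails
(4, 3): LHS = √(7) ≈ 2.646, RHS = √(3) + 2 ≈ 3.732 → fails
(6, 0): LHS = √(6) ≈ 2.449, RHS = √(6) ≈ 2.449 → holds

1 of 4 pairs satisfies the claim.

Answer: (6, 0)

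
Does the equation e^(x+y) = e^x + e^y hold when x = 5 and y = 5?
Fails

Substituting x = 5, y = 5:

LHS = e^(5+5) = e^10 ≈ 22026.5
RHS = e^5 + e^5 = 2·e^5 ≈ 296.8

LHS ≠ RHS, so the equation does not hold at this point.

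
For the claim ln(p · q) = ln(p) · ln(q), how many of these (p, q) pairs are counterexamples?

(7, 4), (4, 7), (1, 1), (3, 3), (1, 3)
4

Testing each pair:
(7, 4): LHS = ln(28) ≈ 3.332, RHS = ln(4)·ln(7) ≈ 2.698 → counterexample
(4, 7): LHS = ln(28) ≈ 3.332, RHS = ln(4)·ln(7) ≈ 2.698 → counterexample
(1, 1): LHS = 0, RHS = 0 → satisfies claim
(3, 3): LHS = ln(9) ≈ 2.197, RHS = ln(3)² ≈ 1.207 → counterexample
(1, 3): LHS = ln(3) ≈ 1.099, RHS = 0 → counterexample

That makes 4 counterexamples.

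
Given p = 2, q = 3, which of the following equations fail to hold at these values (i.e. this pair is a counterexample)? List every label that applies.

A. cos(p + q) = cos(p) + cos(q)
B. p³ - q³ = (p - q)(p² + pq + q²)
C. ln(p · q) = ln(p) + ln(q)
Evaluating each claim at the given values:
A. LHS = cos(5) ≈ 0.2837, RHS = cos(3) + cos(2) ≈ -1.406 → fails here (LHS ≠ RHS)
B. LHS = -19, RHS = -19 → holds here (LHS = RHS)
C. LHS = ln(6) ≈ 1.792, RHS = ln(2) + ln(3) ≈ 1.792 → holds here (LHS = RHS)

Answer: A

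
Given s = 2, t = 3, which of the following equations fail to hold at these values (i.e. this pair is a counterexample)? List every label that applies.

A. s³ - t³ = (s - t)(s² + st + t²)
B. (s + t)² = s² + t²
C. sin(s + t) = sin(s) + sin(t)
Evaluating each claim at the given values:
A. LHS = -19, RHS = -19 → holds here (LHS = RHS)
B. LHS = 25, RHS = 13 → fails here (LHS ≠ RHS)
C. LHS = sin(5) ≈ -0.9589, RHS = sin(3) + sin(2) ≈ 1.05 → fails here (LHS ≠ RHS)

Answer: B, C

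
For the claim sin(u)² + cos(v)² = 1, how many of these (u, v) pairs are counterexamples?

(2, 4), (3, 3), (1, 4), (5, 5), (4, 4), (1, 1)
2

Testing each pair:
(2, 4): LHS = cos(4)² + sin(2)² ≈ 1.254, RHS = 1 → counterexample
(3, 3): LHS = sin(3)² + cos(3)² = 1, RHS = 1 → satisfies claim
(1, 4): LHS = cos(4)² + sin(1)² ≈ 1.135, RHS = 1 → counterexample
(5, 5): LHS = cos(5)² + sin(5)² = 1, RHS = 1 → satisfies claim
(4, 4): LHS = cos(4)² + sin(4)² = 1, RHS = 1 → satisfies claim
(1, 1): LHS = cos(1)² + sin(1)² = 1, RHS = 1 → satisfies claim

That makes 2 counterexamples.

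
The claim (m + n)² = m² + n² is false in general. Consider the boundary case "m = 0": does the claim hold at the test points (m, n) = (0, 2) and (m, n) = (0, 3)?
At (0, 2): LHS = 4, RHS = 4 → equal
At (0, 3): LHS = 9, RHS = 9 → equal

So the claim does hold at both of these boundary points, even though it is not an identity.

Answer: Yes, holds at both test points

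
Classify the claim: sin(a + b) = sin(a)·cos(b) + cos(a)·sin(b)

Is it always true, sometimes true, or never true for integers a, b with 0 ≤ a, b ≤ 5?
The identity holds for every pair in the range. For instance at (a, b) = (0, 1): both sides equal sin(1) ≈ 0.8415.

Answer: Always true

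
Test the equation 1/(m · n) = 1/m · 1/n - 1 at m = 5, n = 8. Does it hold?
Fails

Substituting m = 5, n = 8:

LHS = 1/(5 · 8) = 1/40
RHS = 1/5 · 1/8 - 1 = -39/40

LHS ≠ RHS, so the equation does not hold at this point.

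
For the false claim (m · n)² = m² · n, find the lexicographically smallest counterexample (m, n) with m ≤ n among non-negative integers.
(m, n) = (1, 2)

At (0, 0): both sides equal 0, so it holds there.

Substituting (1, 2) into the claim:
LHS = (1 · 2)² = 4
RHS = 1² · 2 = 2

Since LHS ≠ RHS, this pair disproves the claim, and no lexicographically smaller pair (m ≤ n, non-negative integers) does.

For instance (6, 7) is also a counterexample (LHS = 1764, RHS = 252), but it's lexicographically larger.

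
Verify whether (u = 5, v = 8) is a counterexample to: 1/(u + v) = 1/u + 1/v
Substituting u = 5, v = 8:
LHS = 1/(5 + 8) = 1/13
RHS = 1/5 + 1/8 = 13/40

Since LHS ≠ RHS, this pair disproves the claim.

Answer: Yes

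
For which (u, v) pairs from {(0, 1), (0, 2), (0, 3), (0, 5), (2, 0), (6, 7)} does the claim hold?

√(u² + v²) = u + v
(0, 1), (0, 2), (0, 3), (0, 5), (2, 0)

Testing each pair:
(0, 1): LHS = 1, RHS = 1 → holds
(0, 2): LHS = 2, RHS = 2 → holds
(0, 3): LHS = 3, RHS = 3 → holds
(0, 5): LHS = 5, RHS = 5 → holds
(2, 0): LHS = 2, RHS = 2 → holds
(6, 7): LHS = √(85) ≈ 9.22, RHS = 13 → fails

5 of 6 pairs satisfy the claim.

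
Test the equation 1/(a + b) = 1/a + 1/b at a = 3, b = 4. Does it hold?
Substituting a = 3, b = 4:

LHS = 1/(3 + 4) = 1/7
RHS = 1/3 + 1/4 = 7/12

LHS ≠ RHS, so the equation does not hold at this point.

Answer: Fails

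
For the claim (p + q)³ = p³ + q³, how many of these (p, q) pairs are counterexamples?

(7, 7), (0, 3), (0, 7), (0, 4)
Testing each pair:
(7, 7): LHS = 2744, RHS = 686 → counterexample
(0, 3): LHS = 27, RHS = 27 → satisfies claim
(0, 7): LHS = 343, RHS = 343 → satisfies claim
(0, 4): LHS = 64, RHS = 64 → satisfies claim

That makes 1 counterexample.

Answer: 1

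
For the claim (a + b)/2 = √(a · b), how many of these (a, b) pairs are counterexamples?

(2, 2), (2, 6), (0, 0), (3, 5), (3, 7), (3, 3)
Testing each pair:
(2, 2): LHS = 2, RHS = 2 → satisfies claim
(2, 6): LHS = 4, RHS = 2·√(3) ≈ 3.464 → counterexample
(0, 0): LHS = 0, RHS = 0 → satisfies claim
(3, 5): LHS = 4, RHS = √(15) ≈ 3.873 → counterexample
(3, 7): LHS = 5, RHS = √(21) ≈ 4.583 → counterexample
(3, 3): LHS = 3, RHS = 3 → satisfies claim

That makes 3 counterexamples.

Answer: 3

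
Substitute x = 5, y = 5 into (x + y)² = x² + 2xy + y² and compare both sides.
LHS = (5 + 5)² = 100
RHS = 5² + 2·5·5 + 5² = 100

LHS = RHS: the two sides agree.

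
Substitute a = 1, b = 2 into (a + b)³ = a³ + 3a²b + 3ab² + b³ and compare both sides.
LHS = (1 + 2)³ = 27
RHS = 1³ + 3·1²·2 + 3·1·2² + 2³ = 27

LHS = RHS: the two sides agree.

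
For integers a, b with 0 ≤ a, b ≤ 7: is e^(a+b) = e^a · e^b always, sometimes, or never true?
The identity holds for every pair in the range. For instance at (a, b) = (3, 6): both sides equal e^9 ≈ 8103.

Answer: Always true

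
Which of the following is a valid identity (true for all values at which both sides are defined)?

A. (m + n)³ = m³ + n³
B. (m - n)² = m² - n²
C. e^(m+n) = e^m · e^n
A: fails at (3, 7) — LHS = 1000, RHS = 370.
B: fails at (2, 4) — LHS = 4, RHS = -12.
C: holds — e.g. at (1, 3), both sides equal e^4 ≈ 54.6.

Answer: C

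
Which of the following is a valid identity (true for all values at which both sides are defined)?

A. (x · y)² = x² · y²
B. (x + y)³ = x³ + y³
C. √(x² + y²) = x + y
A

A: holds — e.g. at (1, 2), both sides equal 4.
B: fails at (2, 5) — LHS = 343, RHS = 133.
C: fails at (2, 4) — LHS = 2·√(5) ≈ 4.472, RHS = 6.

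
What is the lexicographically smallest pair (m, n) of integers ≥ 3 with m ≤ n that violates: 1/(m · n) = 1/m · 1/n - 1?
Substituting (3, 3) into the claim:
LHS = 1/(3 · 3) = 1/9
RHS = 1/3 · 1/3 - 1 = -8/9

Since LHS ≠ RHS, this pair disproves the claim, and no lexicographically smaller pair (m ≤ n, integers ≥ 3) does.

For instance (8, 10) is also a counterexample (LHS = 1/80, RHS = -79/80), but it's lexicographically larger.

Answer: (m, n) = (3, 3)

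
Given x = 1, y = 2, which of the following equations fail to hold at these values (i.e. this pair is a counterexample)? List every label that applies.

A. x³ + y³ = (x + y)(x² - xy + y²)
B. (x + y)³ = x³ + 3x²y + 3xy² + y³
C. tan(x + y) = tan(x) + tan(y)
C

Evaluating each claim at the given values:
A. LHS = 9, RHS = 9 → holds here (LHS = RHS)
B. LHS = 27, RHS = 27 → holds here (LHS = RHS)
C. LHS = tan(3) ≈ -0.1425, RHS = tan(2) + tan(1) ≈ -0.6276 → fails here (LHS ≠ RHS)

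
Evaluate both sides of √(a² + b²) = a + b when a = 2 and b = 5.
LHS = √(2² + 5²) = √(29) ≈ 5.385
RHS = 2 + 5 = 7

LHS ≠ RHS (they differ by about 1.615), so the equation does not hold here.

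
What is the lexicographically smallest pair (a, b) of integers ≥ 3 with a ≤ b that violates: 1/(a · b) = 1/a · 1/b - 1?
(a, b) = (3, 3)

Substituting (3, 3) into the claim:
LHS = 1/(3 · 3) = 1/9
RHS = 1/3 · 1/3 - 1 = -8/9

Since LHS ≠ RHS, this pair disproves the claim, and no lexicographically smaller pair (a ≤ b, integers ≥ 3) does.

For instance (8, 8) is also a counterexample (LHS = 1/64, RHS = -63/64), but it's lexicographically larger.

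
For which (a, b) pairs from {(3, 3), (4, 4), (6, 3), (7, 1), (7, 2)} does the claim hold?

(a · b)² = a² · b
Testing each pair:
(3, 3): LHS = 81, RHS = 27 → fails
(4, 4): LHS = 256, RHS = 64 → fails
(6, 3): LHS = 324, RHS = 108 → fails
(7, 1): LHS = 49, RHS = 49 → holds
(7, 2): LHS = 196, RHS = 98 → fails

1 of 5 pairs satisfies the claim.

Answer: (7, 1)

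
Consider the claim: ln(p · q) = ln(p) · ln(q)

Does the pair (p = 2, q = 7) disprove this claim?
Substituting p = 2, q = 7:
LHS = ln(2 · 7) = ln(14) ≈ 2.639
RHS = ln(2) · ln(7) ≈ 1.349

Since LHS ≠ RHS, this pair disproves the claim.

Answer: Yes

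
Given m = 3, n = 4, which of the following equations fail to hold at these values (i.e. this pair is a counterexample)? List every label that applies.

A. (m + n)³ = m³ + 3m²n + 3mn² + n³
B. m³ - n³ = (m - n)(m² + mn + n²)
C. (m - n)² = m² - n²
Evaluating each claim at the given values:
A. LHS = 343, RHS = 343 → holds here (LHS = RHS)
B. LHS = -37, RHS = -37 → holds here (LHS = RHS)
C. LHS = 1, RHS = -7 → fails here (LHS ≠ RHS)

Answer: C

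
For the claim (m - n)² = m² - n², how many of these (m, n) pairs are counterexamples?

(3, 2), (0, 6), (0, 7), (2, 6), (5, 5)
Testing each pair:
(3, 2): LHS = 1, RHS = 5 → counterexample
(0, 6): LHS = 36, RHS = -36 → counterexample
(0, 7): LHS = 49, RHS = -49 → counterexample
(2, 6): LHS = 16, RHS = -32 → counterexample
(5, 5): LHS = 0, RHS = 0 → satisfies claim

That makes 4 counterexamples.

Answer: 4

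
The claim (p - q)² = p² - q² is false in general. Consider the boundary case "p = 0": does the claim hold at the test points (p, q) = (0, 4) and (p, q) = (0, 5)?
At (0, 4): LHS = 16 ≠ RHS = -16
At (0, 5): LHS = 25 ≠ RHS = -25

Answer: No, fails at both test points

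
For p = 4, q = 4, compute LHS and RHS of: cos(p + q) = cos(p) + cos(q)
LHS = cos(4 + 4) = cos(8) ≈ -0.1455
RHS = cos(4) + cos(4) = 2·cos(4) ≈ -1.307

LHS ≠ RHS (they differ by about 1.162), so the equation does not hold here.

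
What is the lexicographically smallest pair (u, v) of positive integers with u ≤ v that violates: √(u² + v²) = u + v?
Substituting (1, 1) into the claim:
LHS = √(1² + 1²) = √(2) ≈ 1.414
RHS = 1 + 1 = 2

Since LHS ≠ RHS, this pair disproves the claim, and no lexicographically smaller pair (u ≤ v, positive integers) does.

For instance (2, 3) is also a counterexample (LHS = √(13) ≈ 3.606, RHS = 5), but it's lexicographically larger.

Answer: (u, v) = (1, 1)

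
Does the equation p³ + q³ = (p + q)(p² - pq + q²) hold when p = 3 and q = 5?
Holds

Substituting p = 3, q = 5:

LHS = 3³ + 5³ = 152
RHS = (3 + 5)(3² - 3·5 + 5²) = 152

LHS = RHS, so the equation holds at this point.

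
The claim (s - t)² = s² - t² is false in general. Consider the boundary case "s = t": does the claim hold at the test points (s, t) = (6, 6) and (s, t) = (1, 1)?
At (6, 6): LHS = 0, RHS = 0 → equal
At (1, 1): LHS = 0, RHS = 0 → equal

So the claim does hold at both of these boundary points, even though it is not an identity.

Answer: Yes, holds at both test points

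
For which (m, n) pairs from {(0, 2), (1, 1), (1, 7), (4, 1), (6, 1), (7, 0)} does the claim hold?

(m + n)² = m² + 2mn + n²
Testing each pair:
(0, 2): LHS = 4, RHS = 4 → holds
(1, 1): LHS = 4, RHS = 4 → holds
(1, 7): LHS = 64, RHS = 64 → holds
(4, 1): LHS = 25, RHS = 25 → holds
(6, 1): LHS = 49, RHS = 49 → holds
(7, 0): LHS = 49, RHS = 49 → holds

Every pair satisfies the claim.

Answer: All pairs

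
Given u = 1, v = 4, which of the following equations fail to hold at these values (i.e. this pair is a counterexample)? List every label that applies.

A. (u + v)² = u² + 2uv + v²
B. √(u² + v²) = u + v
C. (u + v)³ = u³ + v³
B, C

Evaluating each claim at the given values:
A. LHS = 25, RHS = 25 → holds here (LHS = RHS)
B. LHS = √(17) ≈ 4.123, RHS = 5 → fails here (LHS ≠ RHS)
C. LHS = 125, RHS = 65 → fails here (LHS ≠ RHS)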